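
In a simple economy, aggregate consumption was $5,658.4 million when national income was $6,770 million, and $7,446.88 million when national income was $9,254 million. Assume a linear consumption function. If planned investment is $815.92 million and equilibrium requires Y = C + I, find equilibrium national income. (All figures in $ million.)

MPC = (7446.88 − 5658.4)/(9254 − 6770) = 1788.48/2484 = 0.72
a = 5658.4 − 0.72(6770) = 784
Equilibrium: Y = 784 + 0.72Y + 815.92
0.28Y = 1599.92, so Y = 1599.92/0.28 = 5714

Y = 5714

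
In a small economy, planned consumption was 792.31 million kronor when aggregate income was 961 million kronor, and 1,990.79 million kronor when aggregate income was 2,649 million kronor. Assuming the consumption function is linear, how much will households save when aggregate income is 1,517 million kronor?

S = 329.93

MPC = (1990.79 − 792.31)/(2649 − 961) = 1198.48/1688 = 0.71
a = 792.31 − 0.71(961) = 792.31 − 682.31 = 110
C = 110 + 0.71(1517) = 1187.07
S = 1517 − 1187.07 = 329.93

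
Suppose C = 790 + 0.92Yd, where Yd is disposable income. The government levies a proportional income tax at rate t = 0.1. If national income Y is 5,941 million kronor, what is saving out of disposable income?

Yd = (1 − 0.1)(5941) = 0.9(5941) = 5346.9
C = 790 + 0.92(5346.9) = 790 + 4919.148 = 5709.148
S = Yd − C = 5346.9 − 5709.148 = -362.248

S = -362.248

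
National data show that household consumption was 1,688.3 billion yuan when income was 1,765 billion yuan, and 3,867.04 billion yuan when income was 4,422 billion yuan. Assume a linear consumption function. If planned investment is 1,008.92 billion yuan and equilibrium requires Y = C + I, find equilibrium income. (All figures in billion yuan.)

MPC = (3867.04 − 1688.3)/(4422 − 1765) = 2178.74/2657 = 0.82
a = 1688.3 − 0.82(1765) = 241
Equilibrium: Y = 241 + 0.82Y + 1008.92
0.18Y = 1249.92, so Y = 1249.92/0.18 = 6944

Y = 6944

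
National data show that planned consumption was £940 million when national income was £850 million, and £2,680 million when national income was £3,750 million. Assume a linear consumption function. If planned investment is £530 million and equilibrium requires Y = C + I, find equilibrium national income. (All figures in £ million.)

MPC = (2680 − 940)/(3750 − 850) = 1740/2900 = 0.6
a = 940 − 0.6(850) = 430
Equilibrium: Y = 430 + 0.6Y + 530
0.4Y = 960, so Y = 960/0.4 = 2400

Y = 2400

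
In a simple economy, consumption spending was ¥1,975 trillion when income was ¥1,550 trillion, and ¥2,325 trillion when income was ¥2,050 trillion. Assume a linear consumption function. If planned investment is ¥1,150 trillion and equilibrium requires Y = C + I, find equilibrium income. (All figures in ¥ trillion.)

Y = 6800

MPC = (2325 − 1975)/(2050 − 1550) = 350/500 = 0.7
a = 1975 − 0.7(1550) = 890
Equilibrium: Y = 890 + 0.7Y + 1150
0.3Y = 2040, so Y = 2040/0.3 = 6800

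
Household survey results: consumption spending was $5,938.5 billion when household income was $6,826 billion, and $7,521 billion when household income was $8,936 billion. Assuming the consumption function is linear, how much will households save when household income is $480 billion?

S = -699

MPC = (7521 − 5938.5)/(8936 − 6826) = 1582.5/2110 = 0.75
a = 5938.5 − 0.75(6826) = 5938.5 − 5119.5 = 819
C = 819 + 0.75(480) = 1179
S = 480 − 1179 = -699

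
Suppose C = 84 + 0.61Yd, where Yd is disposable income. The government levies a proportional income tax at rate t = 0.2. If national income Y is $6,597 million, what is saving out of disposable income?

S = 1974.264

Yd = (1 − 0.2)(6597) = 0.8(6597) = 5277.6
C = 84 + 0.61(5277.6) = 84 + 3219.336 = 3303.336
S = Yd − C = 5277.6 − 3303.336 = 1974.264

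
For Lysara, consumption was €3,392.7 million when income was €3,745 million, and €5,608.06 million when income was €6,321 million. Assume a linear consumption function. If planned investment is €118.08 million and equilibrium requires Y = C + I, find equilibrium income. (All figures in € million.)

MPC = (5608.06 − 3392.7)/(6321 − 3745) = 2215.36/2576 = 0.86
a = 3392.7 − 0.86(3745) = 172
Equilibrium: Y = 172 + 0.86Y + 118.08
0.14Y = 290.08, so Y = 290.08/0.14 = 2072

Y = 2072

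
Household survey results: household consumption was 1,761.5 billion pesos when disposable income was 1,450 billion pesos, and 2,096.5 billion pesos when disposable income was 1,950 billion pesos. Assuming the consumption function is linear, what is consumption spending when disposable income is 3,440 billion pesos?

MPC = (2096.5 − 1761.5)/(1950 − 1450) = 335/500 = 0.67
a = 1761.5 − 0.67(1450) = 1761.5 − 971.5 = 790
C = 790 + 0.67(3440) = 790 + 2304.8 = 3094.8

C = 3094.8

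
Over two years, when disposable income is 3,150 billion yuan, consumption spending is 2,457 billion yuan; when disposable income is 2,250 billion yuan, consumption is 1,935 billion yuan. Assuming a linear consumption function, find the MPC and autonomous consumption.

MPC = 0.58; a = 630

MPC = ΔC/ΔY = (2457 − 1935)/(3150 − 2250) = 522/900 = 0.58
a = C − MPC·Y = 1935 − 0.58(2250) = 1935 − 1305 = 630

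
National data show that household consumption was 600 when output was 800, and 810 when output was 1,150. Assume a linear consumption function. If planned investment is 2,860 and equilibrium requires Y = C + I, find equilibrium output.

MPC = (810 − 600)/(1150 − 800) = 210/350 = 0.6
a = 600 − 0.6(800) = 120
Equilibrium: Y = 120 + 0.6Y + 2860
0.4Y = 2980, so Y = 2980/0.4 = 7450

Y = 7450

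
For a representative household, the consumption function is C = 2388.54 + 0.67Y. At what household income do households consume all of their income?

At break-even, C = Y: 2388.54 + 0.67Y = Y
0.33Y = 2388.54, so Y = 2388.54/0.33 = 7238

Y = 7238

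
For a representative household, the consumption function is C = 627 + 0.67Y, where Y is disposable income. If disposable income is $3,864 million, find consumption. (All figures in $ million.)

C = 627 + 0.67(3864) = 627 + 2588.88 = 3215.88

C = 3215.88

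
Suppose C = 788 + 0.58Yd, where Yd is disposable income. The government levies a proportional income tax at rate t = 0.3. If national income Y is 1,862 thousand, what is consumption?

C = 1543.972

Yd = (1 − 0.3)(1862) = 0.7(1862) = 1303.4
C = 788 + 0.58(1303.4) = 788 + 755.972 = 1543.972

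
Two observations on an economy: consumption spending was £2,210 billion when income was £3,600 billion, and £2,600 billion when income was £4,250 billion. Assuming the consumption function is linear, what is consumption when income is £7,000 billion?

MPC = (2600 − 2210)/(4250 − 3600) = 390/650 = 0.6
a = 2210 − 0.6(3600) = 2210 − 2160 = 50
C = 50 + 0.6(7000) = 50 + 4200 = 4250

C = 4250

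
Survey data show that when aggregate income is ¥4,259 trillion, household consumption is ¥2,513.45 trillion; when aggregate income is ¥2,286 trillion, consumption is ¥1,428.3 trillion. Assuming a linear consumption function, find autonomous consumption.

MPC = ΔC/ΔY = (2513.45 − 1428.3)/(4259 − 2286) = 1085.15/1973 = 0.55
a = C − MPC·Y = 1428.3 − 0.55(2286) = 1428.3 − 1257.3 = 171

a = 171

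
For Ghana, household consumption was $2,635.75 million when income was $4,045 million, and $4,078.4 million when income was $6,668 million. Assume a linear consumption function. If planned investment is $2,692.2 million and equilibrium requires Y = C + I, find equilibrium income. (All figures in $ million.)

Y = 6896

MPC = (4078.4 − 2635.75)/(6668 − 4045) = 1442.65/2623 = 0.55
a = 2635.75 − 0.55(4045) = 411
Equilibrium: Y = 411 + 0.55Y + 2692.2
0.45Y = 3103.2, so Y = 3103.2/0.45 = 6896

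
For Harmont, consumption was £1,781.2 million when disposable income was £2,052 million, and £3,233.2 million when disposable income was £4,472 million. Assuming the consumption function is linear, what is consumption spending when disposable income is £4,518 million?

C = 3260.8

MPC = (3233.2 − 1781.2)/(4472 − 2052) = 1452/2420 = 0.6
a = 1781.2 − 0.6(2052) = 1781.2 − 1231.2 = 550
C = 550 + 0.6(4518) = 550 + 2710.8 = 3260.8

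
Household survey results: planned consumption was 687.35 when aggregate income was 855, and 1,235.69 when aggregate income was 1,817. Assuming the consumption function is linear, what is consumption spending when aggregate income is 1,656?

C = 1143.92

MPC = (1235.69 − 687.35)/(1817 − 855) = 548.34/962 = 0.57
a = 687.35 − 0.57(855) = 687.35 − 487.35 = 200
C = 200 + 0.57(1656) = 200 + 943.92 = 1143.92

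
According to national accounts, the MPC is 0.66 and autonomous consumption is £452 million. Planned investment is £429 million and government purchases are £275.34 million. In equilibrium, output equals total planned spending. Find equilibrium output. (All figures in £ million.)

Y = 3401

Y = C + I + G = 452 + 0.66Y + 429 + 275.34
Y − 0.66Y = 1156.34
0.34Y = 1156.34, so Y = 1156.34/0.34 = 3401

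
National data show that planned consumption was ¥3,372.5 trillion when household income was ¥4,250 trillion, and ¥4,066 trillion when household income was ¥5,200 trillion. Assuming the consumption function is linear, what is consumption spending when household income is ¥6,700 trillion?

C = 5161

MPC = (4066 − 3372.5)/(5200 − 4250) = 693.5/950 = 0.73
a = 3372.5 − 0.73(4250) = 3372.5 − 3102.5 = 270
C = 270 + 0.73(6700) = 270 + 4891 = 5161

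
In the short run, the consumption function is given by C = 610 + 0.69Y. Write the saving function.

S = Y − C = Y − (610 + 0.69Y) = -610 + (1 − 0.69)Y

S = -610 + 0.31Y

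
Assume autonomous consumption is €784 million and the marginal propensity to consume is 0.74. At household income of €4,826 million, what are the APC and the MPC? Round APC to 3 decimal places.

MPC = 0.74 (the slope of the consumption function)
C = 784 + 0.74(4826) = 4355.24, so APC = 4355.24/4826 = 0.902

APC = 0.902; MPC = 0.74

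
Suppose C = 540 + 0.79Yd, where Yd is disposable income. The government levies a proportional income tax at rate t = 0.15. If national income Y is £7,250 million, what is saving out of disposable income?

Yd = (1 − 0.15)(7250) = 0.85(7250) = 6162.5
C = 540 + 0.79(6162.5) = 540 + 4868.375 = 5408.375
S = Yd − C = 6162.5 − 5408.375 = 754.125

S = 754.125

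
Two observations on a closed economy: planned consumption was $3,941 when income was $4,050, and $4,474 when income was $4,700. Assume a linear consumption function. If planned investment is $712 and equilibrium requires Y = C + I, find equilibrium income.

MPC = (4474 − 3941)/(4700 − 4050) = 533/650 = 0.82
a = 3941 − 0.82(4050) = 620
Equilibrium: Y = 620 + 0.82Y + 712
0.18Y = 1332, so Y = 1332/0.18 = 7400

Y = 7400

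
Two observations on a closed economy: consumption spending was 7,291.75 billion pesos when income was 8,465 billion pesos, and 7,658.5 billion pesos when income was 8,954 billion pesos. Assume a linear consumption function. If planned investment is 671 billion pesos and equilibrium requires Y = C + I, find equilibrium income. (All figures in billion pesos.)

Y = 6456

MPC = (7658.5 − 7291.75)/(8954 − 8465) = 366.75/489 = 0.75
a = 7291.75 − 0.75(8465) = 943
Equilibrium: Y = 943 + 0.75Y + 671
0.25Y = 1614, so Y = 1614/0.25 = 6456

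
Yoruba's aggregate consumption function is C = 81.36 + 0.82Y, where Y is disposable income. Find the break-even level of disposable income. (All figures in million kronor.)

Y = 452

At break-even, C = Y: 81.36 + 0.82Y = Y
0.18Y = 81.36, so Y = 81.36/0.18 = 452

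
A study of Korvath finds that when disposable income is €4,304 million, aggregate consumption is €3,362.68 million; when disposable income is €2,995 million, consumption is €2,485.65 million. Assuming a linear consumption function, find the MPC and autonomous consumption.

MPC = 0.67; a = 479

MPC = ΔC/ΔY = (3362.68 − 2485.65)/(4304 − 2995) = 877.03/1309 = 0.67
a = C − MPC·Y = 2485.65 − 0.67(2995) = 2485.65 − 2006.65 = 479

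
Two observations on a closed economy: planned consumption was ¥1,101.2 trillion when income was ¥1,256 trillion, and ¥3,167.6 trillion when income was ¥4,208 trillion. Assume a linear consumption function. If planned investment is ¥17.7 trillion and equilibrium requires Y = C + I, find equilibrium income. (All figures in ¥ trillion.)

Y = 799

MPC = (3167.6 − 1101.2)/(4208 − 1256) = 2066.4/2952 = 0.7
a = 1101.2 − 0.7(1256) = 222
Equilibrium: Y = 222 + 0.7Y + 17.7
0.3Y = 239.7, so Y = 239.7/0.3 = 799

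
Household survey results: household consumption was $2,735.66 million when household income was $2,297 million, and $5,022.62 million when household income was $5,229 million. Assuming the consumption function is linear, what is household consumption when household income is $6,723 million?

MPC = (5022.62 − 2735.66)/(5229 − 2297) = 2286.96/2932 = 0.78
a = 2735.66 − 0.78(2297) = 2735.66 − 1791.66 = 944
C = 944 + 0.78(6723) = 944 + 5243.94 = 6187.94

C = 6187.94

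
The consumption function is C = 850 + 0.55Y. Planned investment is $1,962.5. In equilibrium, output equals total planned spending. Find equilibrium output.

Y = C + I = 850 + 0.55Y + 1962.5
Y − 0.55Y = 2812.5
0.45Y = 2812.5, so Y = 2812.5/0.45 = 6250

Y = 6250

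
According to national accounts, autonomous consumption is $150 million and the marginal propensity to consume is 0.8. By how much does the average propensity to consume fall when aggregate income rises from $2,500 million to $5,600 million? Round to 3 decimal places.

At Y = 2500: C = 150 + 0.8(2500) = 2150, APC = 2150/2500 = 0.8600
At Y = 5600: C = 4630, APC = 4630/5600 = 0.8268
Fall in APC = 0.8600 − 0.8268 = 0.0332 ≈ 0.033

ΔAPC = 0.033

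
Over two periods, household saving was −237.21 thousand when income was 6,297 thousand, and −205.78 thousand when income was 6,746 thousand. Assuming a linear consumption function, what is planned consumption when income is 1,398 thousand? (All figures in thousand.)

C = 1978.14

MPS = ΔS/ΔY = (-205.78 − (-237.21))/(6746 − 6297) = 31.43/449 = 0.07
MPC = 1 − MPS = 0.93
Autonomous saving = -237.21 − 0.07(6297) = -678, so a = 678
C = 678 + 0.93(1398) = 678 + 1300.14 = 1978.14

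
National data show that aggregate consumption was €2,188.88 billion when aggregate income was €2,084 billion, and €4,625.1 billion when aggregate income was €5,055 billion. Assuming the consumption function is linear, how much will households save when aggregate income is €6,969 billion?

MPC = (4625.1 − 2188.88)/(5055 − 2084) = 2436.22/2971 = 0.82
a = 2188.88 − 0.82(2084) = 2188.88 − 1708.88 = 480
C = 480 + 0.82(6969) = 6194.58
S = 6969 − 6194.58 = 774.42

S = 774.42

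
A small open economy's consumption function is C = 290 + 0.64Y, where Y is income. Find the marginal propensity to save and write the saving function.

MPS = 0.36; S = -290 + 0.36Y

MPS = 1 − MPC = 1 − 0.64 = 0.36
S = Y − C = -290 + 0.36Y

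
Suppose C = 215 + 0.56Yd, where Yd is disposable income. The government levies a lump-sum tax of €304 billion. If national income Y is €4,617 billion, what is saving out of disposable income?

S = 1682.72

Yd = Y − T = 4617 − 304 = 4313
C = 215 + 0.56(4313) = 215 + 2415.28 = 2630.28
S = Yd − C = 4313 − 2630.28 = 1682.72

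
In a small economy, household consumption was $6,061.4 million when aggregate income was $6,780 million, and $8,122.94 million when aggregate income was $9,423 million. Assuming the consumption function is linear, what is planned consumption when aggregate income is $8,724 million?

MPC = (8122.94 − 6061.4)/(9423 − 6780) = 2061.54/2643 = 0.78
a = 6061.4 − 0.78(6780) = 6061.4 − 5288.4 = 773
C = 773 + 0.78(8724) = 773 + 6804.72 = 7577.72

C = 7577.72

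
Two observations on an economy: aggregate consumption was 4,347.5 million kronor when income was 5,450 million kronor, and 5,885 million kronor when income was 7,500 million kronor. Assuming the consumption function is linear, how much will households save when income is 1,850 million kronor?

S = 202.5

MPC = (5885 − 4347.5)/(7500 − 5450) = 1537.5/2050 = 0.75
a = 4347.5 − 0.75(5450) = 4347.5 − 4087.5 = 260
C = 260 + 0.75(1850) = 1647.5
S = 1850 − 1647.5 = 202.5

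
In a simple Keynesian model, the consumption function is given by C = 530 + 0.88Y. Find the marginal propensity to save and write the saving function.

MPS = 0.12; S = -530 + 0.12Y

MPS = 1 − MPC = 1 − 0.88 = 0.12
S = Y − C = -530 + 0.12Y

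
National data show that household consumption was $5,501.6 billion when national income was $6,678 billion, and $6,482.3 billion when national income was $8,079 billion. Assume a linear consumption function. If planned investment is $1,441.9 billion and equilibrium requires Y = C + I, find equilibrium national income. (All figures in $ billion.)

Y = 7563

MPC = (6482.3 − 5501.6)/(8079 − 6678) = 980.7/1401 = 0.7
a = 5501.6 − 0.7(6678) = 827
Equilibrium: Y = 827 + 0.7Y + 1441.9
0.3Y = 2268.9, so Y = 2268.9/0.3 = 7563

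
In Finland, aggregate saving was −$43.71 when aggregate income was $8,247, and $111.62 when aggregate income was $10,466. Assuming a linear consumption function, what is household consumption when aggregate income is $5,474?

C = 5711.82

MPS = ΔS/ΔY = (111.62 − (-43.71))/(10466 − 8247) = 155.33/2219 = 0.07
MPC = 1 − MPS = 0.93
Autonomous saving = -43.71 − 0.07(8247) = -621, so a = 621
C = 621 + 0.93(5474) = 621 + 5090.82 = 5711.82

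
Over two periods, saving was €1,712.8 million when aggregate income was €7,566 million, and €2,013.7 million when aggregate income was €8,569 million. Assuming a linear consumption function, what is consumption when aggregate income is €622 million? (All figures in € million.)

MPS = ΔS/ΔY = (2013.7 − 1712.8)/(8569 − 7566) = 300.9/1003 = 0.3
MPC = 1 − MPS = 0.7
Autonomous saving = 1712.8 − 0.3(7566) = -557, so a = 557
C = 557 + 0.7(622) = 557 + 435.4 = 992.4

C = 992.4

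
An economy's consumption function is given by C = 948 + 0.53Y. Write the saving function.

S = Y − C = Y − (948 + 0.53Y) = -948 + (1 − 0.53)Y

S = -948 + 0.47Y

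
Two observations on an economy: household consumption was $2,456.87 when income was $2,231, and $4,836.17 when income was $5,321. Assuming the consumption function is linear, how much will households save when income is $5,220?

S = 461.6

MPC = (4836.17 − 2456.87)/(5321 − 2231) = 2379.3/3090 = 0.77
a = 2456.87 − 0.77(2231) = 2456.87 − 1717.87 = 739
C = 739 + 0.77(5220) = 4758.4
S = 5220 − 4758.4 = 461.6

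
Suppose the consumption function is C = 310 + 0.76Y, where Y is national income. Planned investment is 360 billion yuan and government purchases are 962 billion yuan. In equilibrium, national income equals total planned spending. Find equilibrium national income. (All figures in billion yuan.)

Y = 6800

Y = C + I + G = 310 + 0.76Y + 360 + 962
Y − 0.76Y = 1632
0.24Y = 1632, so Y = 1632/0.24 = 6800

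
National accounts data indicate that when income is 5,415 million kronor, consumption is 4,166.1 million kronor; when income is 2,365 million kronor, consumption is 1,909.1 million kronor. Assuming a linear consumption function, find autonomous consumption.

a = 159

MPC = ΔC/ΔY = (4166.1 − 1909.1)/(5415 − 2365) = 2257/3050 = 0.74
a = C − MPC·Y = 1909.1 − 0.74(2365) = 1909.1 − 1750.1 = 159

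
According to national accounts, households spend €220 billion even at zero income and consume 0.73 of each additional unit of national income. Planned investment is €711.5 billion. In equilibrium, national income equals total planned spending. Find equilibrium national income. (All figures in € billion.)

Y = 3450

Y = C + I = 220 + 0.73Y + 711.5
Y − 0.73Y = 931.5
0.27Y = 931.5, so Y = 931.5/0.27 = 3450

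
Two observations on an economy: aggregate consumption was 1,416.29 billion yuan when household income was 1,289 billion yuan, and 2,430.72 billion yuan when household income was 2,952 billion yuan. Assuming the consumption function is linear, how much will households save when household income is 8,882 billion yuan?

S = 2833.98

MPC = (2430.72 − 1416.29)/(2952 − 1289) = 1014.43/1663 = 0.61
a = 1416.29 − 0.61(1289) = 1416.29 − 786.29 = 630
C = 630 + 0.61(8882) = 6048.02
S = 8882 − 6048.02 = 2833.98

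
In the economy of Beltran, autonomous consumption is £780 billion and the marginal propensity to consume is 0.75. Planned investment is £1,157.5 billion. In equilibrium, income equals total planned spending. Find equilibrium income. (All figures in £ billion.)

Y = C + I = 780 + 0.75Y + 1157.5
Y − 0.75Y = 1937.5
0.25Y = 1937.5, so Y = 1937.5/0.25 = 7750

Y = 7750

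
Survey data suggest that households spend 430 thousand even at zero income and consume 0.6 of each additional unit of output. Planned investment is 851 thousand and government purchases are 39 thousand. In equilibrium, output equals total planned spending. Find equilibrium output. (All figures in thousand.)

Y = C + I + G = 430 + 0.6Y + 851 + 39
Y − 0.6Y = 1320
0.4Y = 1320, so Y = 1320/0.4 = 3300

Y = 3300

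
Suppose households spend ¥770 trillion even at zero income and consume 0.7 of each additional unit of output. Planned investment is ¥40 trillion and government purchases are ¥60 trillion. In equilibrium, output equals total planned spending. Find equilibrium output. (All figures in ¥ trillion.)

Y = 2900

Y = C + I + G = 770 + 0.7Y + 40 + 60
Y − 0.7Y = 870
0.3Y = 870, so Y = 870/0.3 = 2900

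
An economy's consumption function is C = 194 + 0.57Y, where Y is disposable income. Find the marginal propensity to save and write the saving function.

MPS = 1 − MPC = 1 − 0.57 = 0.43
S = Y − C = -194 + 0.43Y

MPS = 0.43; S = -194 + 0.43Y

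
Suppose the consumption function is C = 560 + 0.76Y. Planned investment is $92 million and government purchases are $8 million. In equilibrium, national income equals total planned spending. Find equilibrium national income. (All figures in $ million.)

Y = 2750

Y = C + I + G = 560 + 0.76Y + 92 + 8
Y − 0.76Y = 660
0.24Y = 660, so Y = 660/0.24 = 2750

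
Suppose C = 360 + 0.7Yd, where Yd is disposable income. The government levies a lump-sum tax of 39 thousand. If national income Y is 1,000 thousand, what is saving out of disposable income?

S = -71.7

Yd = Y − T = 1000 − 39 = 961
C = 360 + 0.7(961) = 360 + 672.7 = 1032.7
S = Yd − C = 961 − 1032.7 = -71.7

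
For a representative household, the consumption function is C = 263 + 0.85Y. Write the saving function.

S = -263 + 0.15Y

S = Y − C = Y − (263 + 0.85Y) = -263 + (1 − 0.85)Y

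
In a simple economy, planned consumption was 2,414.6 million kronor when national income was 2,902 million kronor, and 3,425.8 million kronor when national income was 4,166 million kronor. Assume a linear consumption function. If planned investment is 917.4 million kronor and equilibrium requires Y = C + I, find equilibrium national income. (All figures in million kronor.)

MPC = (3425.8 − 2414.6)/(4166 − 2902) = 1011.2/1264 = 0.8
a = 2414.6 − 0.8(2902) = 93
Equilibrium: Y = 93 + 0.8Y + 917.4
0.2Y = 1010.4, so Y = 1010.4/0.2 = 5052

Y = 5052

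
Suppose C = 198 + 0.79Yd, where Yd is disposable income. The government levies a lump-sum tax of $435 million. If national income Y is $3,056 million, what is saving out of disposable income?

S = 352.41

Yd = Y − T = 3056 − 435 = 2621
C = 198 + 0.79(2621) = 198 + 2070.59 = 2268.59
S = Yd − C = 2621 − 2268.59 = 352.41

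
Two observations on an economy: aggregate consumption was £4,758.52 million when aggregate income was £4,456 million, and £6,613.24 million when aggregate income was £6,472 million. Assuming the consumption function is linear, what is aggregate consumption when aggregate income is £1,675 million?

MPC = (6613.24 − 4758.52)/(6472 − 4456) = 1854.72/2016 = 0.92
a = 4758.52 − 0.92(4456) = 4758.52 − 4099.52 = 659
C = 659 + 0.92(1675) = 659 + 1541 = 2200

C = 2200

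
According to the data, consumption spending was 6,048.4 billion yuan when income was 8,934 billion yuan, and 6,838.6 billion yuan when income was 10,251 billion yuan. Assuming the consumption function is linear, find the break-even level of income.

Y = 1720

MPC = (6838.6 − 6048.4)/(10251 − 8934) = 790.2/1317 = 0.6
a = 6048.4 − 0.6(8934) = 6048.4 − 5360.4 = 688
Break-even: Y = a/(1−MPC) = 688/0.4 = 1720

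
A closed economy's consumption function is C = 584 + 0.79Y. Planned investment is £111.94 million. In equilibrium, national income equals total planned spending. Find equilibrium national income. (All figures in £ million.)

Y = C + I = 584 + 0.79Y + 111.94
Y − 0.79Y = 695.94
0.21Y = 695.94, so Y = 695.94/0.21 = 3314

Y = 3314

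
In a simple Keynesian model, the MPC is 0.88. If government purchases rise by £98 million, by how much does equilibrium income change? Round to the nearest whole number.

ΔY ≈ 817

The multiplier is 1/(1 − MPC) = 1/0.12.
ΔY = 98/0.12 = 816.67 ≈ 817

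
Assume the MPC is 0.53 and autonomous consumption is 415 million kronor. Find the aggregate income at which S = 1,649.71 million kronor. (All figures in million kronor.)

Y = 4393

S = Y − C = -415 + 0.47Y
-415 + 0.47Y = 1649.71, so 0.47Y = 2064.71 and Y = 4393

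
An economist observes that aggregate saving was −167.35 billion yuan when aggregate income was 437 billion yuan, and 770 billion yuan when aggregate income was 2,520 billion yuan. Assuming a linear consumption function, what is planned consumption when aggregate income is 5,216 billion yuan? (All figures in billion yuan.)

C = 3232.8

MPS = ΔS/ΔY = (770 − (-167.35))/(2520 − 437) = 937.35/2083 = 0.45
MPC = 1 − MPS = 0.55
Autonomous saving = -167.35 − 0.45(437) = -364, so a = 364
C = 364 + 0.55(5216) = 364 + 2868.8 = 3232.8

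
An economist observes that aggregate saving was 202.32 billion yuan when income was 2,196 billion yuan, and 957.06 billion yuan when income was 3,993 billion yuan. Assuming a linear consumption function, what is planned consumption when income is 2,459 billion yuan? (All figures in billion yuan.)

MPS = ΔS/ΔY = (957.06 − 202.32)/(3993 − 2196) = 754.74/1797 = 0.42
MPC = 1 − MPS = 0.58
Autonomous saving = 202.32 − 0.42(2196) = -720, so a = 720
C = 720 + 0.58(2459) = 720 + 1426.22 = 2146.22

C = 2146.22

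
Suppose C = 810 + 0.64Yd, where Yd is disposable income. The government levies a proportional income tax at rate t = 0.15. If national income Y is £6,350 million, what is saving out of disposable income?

Yd = (1 − 0.15)(6350) = 0.85(6350) = 5397.5
C = 810 + 0.64(5397.5) = 810 + 3454.4 = 4264.4
S = Yd − C = 5397.5 − 4264.4 = 1133.1

S = 1133.1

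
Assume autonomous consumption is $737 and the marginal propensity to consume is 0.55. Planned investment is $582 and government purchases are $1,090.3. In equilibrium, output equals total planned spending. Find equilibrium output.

Y = C + I + G = 737 + 0.55Y + 582 + 1090.3
Y − 0.55Y = 2409.3
0.45Y = 2409.3, so Y = 2409.3/0.45 = 5354

Y = 5354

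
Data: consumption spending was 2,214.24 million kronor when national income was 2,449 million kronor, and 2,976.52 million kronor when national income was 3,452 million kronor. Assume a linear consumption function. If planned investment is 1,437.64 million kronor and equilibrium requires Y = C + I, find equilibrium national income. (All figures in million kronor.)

MPC = (2976.52 − 2214.24)/(3452 − 2449) = 762.28/1003 = 0.76
a = 2214.24 − 0.76(2449) = 353
Equilibrium: Y = 353 + 0.76Y + 1437.64
0.24Y = 1790.64, so Y = 1790.64/0.24 = 7461

Y = 7461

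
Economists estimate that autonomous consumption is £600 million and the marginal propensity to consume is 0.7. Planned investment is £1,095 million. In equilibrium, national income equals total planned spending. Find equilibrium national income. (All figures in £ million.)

Y = C + I = 600 + 0.7Y + 1095
Y − 0.7Y = 1695
0.3Y = 1695, so Y = 1695/0.3 = 5650

Y = 5650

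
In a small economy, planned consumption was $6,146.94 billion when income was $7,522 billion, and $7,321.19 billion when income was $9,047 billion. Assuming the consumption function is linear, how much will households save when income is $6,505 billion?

S = 1141.15

MPC = (7321.19 − 6146.94)/(9047 − 7522) = 1174.25/1525 = 0.77
a = 6146.94 − 0.77(7522) = 6146.94 − 5791.94 = 355
C = 355 + 0.77(6505) = 5363.85
S = 6505 − 5363.85 = 1141.15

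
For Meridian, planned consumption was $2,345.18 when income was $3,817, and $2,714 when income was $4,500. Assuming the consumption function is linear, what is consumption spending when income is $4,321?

C = 2617.34

MPC = (2714 − 2345.18)/(4500 − 3817) = 368.82/683 = 0.54
a = 2345.18 − 0.54(3817) = 2345.18 − 2061.18 = 284
C = 284 + 0.54(4321) = 284 + 2333.34 = 2617.34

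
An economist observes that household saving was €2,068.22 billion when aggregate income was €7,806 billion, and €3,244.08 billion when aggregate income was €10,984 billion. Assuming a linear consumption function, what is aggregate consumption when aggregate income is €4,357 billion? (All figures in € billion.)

MPS = ΔS/ΔY = (3244.08 − 2068.22)/(10984 − 7806) = 1175.86/3178 = 0.37
MPC = 1 − MPS = 0.63
Autonomous saving = 2068.22 − 0.37(7806) = -820, so a = 820
C = 820 + 0.63(4357) = 820 + 2744.91 = 3564.91

C = 3564.91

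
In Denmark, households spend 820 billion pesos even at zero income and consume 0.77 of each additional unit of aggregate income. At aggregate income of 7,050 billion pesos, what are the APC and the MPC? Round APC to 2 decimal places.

APC = 0.89; MPC = 0.77

MPC = 0.77 (the slope of the consumption function)
C = 820 + 0.77(7050) = 6248.5, so APC = 6248.5/7050 = 0.89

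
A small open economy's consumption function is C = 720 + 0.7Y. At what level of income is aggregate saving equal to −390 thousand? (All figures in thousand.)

S = Y − C = -720 + 0.3Y
-720 + 0.3Y = -390, so 0.3Y = 330 and Y = 1100

Y = 1100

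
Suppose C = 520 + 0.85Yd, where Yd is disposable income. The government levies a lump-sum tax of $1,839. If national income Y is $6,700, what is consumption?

C = 4651.85

Yd = Y − T = 6700 − 1839 = 4861
C = 520 + 0.85(4861) = 520 + 4131.85 = 4651.85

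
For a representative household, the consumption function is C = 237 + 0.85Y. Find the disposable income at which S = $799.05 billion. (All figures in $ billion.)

S = Y − C = -237 + 0.15Y
-237 + 0.15Y = 799.05, so 0.15Y = 1036.05 and Y = 6907

Y = 6907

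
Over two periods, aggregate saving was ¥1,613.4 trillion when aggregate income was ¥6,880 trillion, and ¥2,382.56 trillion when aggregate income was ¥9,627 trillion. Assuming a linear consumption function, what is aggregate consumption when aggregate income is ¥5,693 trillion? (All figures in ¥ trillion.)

MPS = ΔS/ΔY = (2382.56 − 1613.4)/(9627 − 6880) = 769.16/2747 = 0.28
MPC = 1 − MPS = 0.72
Autonomous saving = 1613.4 − 0.28(6880) = -313, so a = 313
C = 313 + 0.72(5693) = 313 + 4098.96 = 4411.96

C = 4411.96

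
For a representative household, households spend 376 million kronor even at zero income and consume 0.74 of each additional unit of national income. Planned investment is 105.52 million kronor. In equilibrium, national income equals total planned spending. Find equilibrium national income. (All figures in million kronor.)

Y = 1852

Y = C + I = 376 + 0.74Y + 105.52
Y − 0.74Y = 481.52
0.26Y = 481.52, so Y = 481.52/0.26 = 1852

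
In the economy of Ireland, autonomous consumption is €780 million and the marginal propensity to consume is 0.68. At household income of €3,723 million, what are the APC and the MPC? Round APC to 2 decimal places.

MPC = 0.68 (the slope of the consumption function)
C = 780 + 0.68(3723) = 3311.64, so APC = 3311.64/3723 = 0.89

APC = 0.89; MPC = 0.68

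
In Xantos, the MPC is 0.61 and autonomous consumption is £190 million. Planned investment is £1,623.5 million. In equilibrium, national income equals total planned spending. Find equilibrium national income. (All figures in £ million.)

Y = C + I = 190 + 0.61Y + 1623.5
Y − 0.61Y = 1813.5
0.39Y = 1813.5, so Y = 1813.5/0.39 = 4650

Y = 4650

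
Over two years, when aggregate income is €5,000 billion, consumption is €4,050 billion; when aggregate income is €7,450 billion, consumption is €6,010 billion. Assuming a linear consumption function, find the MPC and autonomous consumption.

MPC = 0.8; a = 50

MPC = ΔC/ΔY = (6010 − 4050)/(7450 − 5000) = 1960/2450 = 0.8
a = C − MPC·Y = 4050 − 0.8(5000) = 4050 − 4000 = 50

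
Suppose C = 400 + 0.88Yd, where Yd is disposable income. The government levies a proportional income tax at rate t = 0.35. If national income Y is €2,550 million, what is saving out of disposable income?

S = -201.1

Yd = (1 − 0.35)(2550) = 0.65(2550) = 1657.5
C = 400 + 0.88(1657.5) = 400 + 1458.6 = 1858.6
S = Yd − C = 1657.5 − 1858.6 = -201.1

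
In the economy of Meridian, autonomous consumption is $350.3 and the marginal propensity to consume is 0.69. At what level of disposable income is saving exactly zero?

Y = 1130

At break-even, C = Y: 350.3 + 0.69Y = Y
0.31Y = 350.3, so Y = 350.3/0.31 = 1130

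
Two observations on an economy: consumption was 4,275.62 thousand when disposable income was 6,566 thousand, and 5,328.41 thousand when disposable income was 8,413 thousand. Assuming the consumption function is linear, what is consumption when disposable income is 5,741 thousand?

MPC = (5328.41 − 4275.62)/(8413 − 6566) = 1052.79/1847 = 0.57
a = 4275.62 − 0.57(6566) = 4275.62 − 3742.62 = 533
C = 533 + 0.57(5741) = 533 + 3272.37 = 3805.37

C = 3805.37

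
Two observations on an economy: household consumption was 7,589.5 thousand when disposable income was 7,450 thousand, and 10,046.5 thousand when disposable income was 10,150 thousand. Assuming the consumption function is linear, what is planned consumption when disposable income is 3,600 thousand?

MPC = (10046.5 − 7589.5)/(10150 − 7450) = 2457/2700 = 0.91
a = 7589.5 − 0.91(7450) = 7589.5 − 6779.5 = 810
C = 810 + 0.91(3600) = 810 + 3276 = 4086

C = 4086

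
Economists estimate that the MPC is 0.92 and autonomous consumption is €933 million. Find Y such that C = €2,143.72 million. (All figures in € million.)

933 + 0.92Y = 2143.72
0.92Y = 1210.72, so Y = 1210.72/0.92 = 1316

Y = 1316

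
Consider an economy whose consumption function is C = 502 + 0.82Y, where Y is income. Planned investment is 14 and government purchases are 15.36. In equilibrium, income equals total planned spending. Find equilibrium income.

Y = C + I + G = 502 + 0.82Y + 14 + 15.36
Y − 0.82Y = 531.36
0.18Y = 531.36, so Y = 531.36/0.18 = 2952

Y = 2952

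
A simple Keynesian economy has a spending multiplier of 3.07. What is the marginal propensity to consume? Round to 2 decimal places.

MPC = 0.67

k = 1/(1 − MPC), so 1 − MPC = 1/k = 1/3.07 = 0.3257
MPC = 1 − 0.3257 = 0.67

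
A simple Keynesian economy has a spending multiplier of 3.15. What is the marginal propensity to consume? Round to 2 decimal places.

MPC = 0.68

k = 1/(1 − MPC), so 1 − MPC = 1/k = 1/3.15 = 0.3175
MPC = 1 − 0.3175 = 0.68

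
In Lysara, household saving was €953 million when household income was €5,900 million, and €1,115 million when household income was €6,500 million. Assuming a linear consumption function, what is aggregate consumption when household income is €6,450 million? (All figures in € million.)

MPS = ΔS/ΔY = (1115 − 953)/(6500 − 5900) = 162/600 = 0.27
MPC = 1 − MPS = 0.73
Autonomous saving = 953 − 0.27(5900) = -640, so a = 640
C = 640 + 0.73(6450) = 640 + 4708.5 = 5348.5

C = 5348.5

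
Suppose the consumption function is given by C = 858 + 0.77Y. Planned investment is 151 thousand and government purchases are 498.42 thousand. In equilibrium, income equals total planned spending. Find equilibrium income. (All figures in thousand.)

Y = 6554

Y = C + I + G = 858 + 0.77Y + 151 + 498.42
Y − 0.77Y = 1507.42
0.23Y = 1507.42, so Y = 1507.42/0.23 = 6554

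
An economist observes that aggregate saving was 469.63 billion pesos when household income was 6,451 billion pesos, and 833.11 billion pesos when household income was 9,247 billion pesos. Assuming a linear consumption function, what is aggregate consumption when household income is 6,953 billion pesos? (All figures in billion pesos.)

C = 6418.11

MPS = ΔS/ΔY = (833.11 − 469.63)/(9247 − 6451) = 363.48/2796 = 0.13
MPC = 1 − MPS = 0.87
Autonomous saving = 469.63 − 0.13(6451) = -369, so a = 369
C = 369 + 0.87(6953) = 369 + 6049.11 = 6418.11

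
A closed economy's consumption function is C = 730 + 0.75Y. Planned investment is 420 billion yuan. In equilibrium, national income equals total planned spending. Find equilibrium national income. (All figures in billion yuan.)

Y = 4600

Y = C + I = 730 + 0.75Y + 420
Y − 0.75Y = 1150
0.25Y = 1150, so Y = 1150/0.25 = 4600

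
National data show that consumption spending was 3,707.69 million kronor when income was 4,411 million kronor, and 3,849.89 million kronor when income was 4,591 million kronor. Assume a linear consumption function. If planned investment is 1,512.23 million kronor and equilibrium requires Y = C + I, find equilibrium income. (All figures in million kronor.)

MPC = (3849.89 − 3707.69)/(4591 − 4411) = 142.2/180 = 0.79
a = 3707.69 − 0.79(4411) = 223
Equilibrium: Y = 223 + 0.79Y + 1512.23
0.21Y = 1735.23, so Y = 1735.23/0.21 = 8263

Y = 8263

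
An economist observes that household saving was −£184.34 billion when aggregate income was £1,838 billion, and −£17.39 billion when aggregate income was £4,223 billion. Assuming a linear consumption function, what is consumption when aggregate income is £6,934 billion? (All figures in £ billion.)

MPS = ΔS/ΔY = (-17.39 − (-184.34))/(4223 − 1838) = 166.95/2385 = 0.07
MPC = 1 − MPS = 0.93
Autonomous saving = -184.34 − 0.07(1838) = -313, so a = 313
C = 313 + 0.93(6934) = 313 + 6448.62 = 6761.62

C = 6761.62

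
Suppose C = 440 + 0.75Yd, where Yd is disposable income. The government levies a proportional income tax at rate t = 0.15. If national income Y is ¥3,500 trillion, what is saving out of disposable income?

S = 303.75

Yd = (1 − 0.15)(3500) = 0.85(3500) = 2975
C = 440 + 0.75(2975) = 440 + 2231.25 = 2671.25
S = Yd − C = 2975 − 2671.25 = 303.75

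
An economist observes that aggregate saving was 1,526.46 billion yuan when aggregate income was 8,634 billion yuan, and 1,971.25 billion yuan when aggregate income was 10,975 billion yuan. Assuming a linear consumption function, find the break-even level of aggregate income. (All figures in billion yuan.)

Y = 600

MPS = ΔS/ΔY = (1971.25 − 1526.46)/(10975 − 8634) = 444.79/2341 = 0.19
MPC = 1 − MPS = 0.81
From S(8634) = 1526.46: −a + 0.19(8634) = 1526.46, so a = 1640.46 − 1526.46 = 114
Break-even (S = 0): Y = a/MPS = 114/0.19 = 600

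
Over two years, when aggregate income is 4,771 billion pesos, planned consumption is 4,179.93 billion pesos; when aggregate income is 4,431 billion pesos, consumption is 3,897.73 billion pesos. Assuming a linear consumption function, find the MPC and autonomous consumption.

MPC = 0.83; a = 220

MPC = ΔC/ΔY = (4179.93 − 3897.73)/(4771 − 4431) = 282.2/340 = 0.83
a = C − MPC·Y = 3897.73 − 0.83(4431) = 3897.73 − 3677.73 = 220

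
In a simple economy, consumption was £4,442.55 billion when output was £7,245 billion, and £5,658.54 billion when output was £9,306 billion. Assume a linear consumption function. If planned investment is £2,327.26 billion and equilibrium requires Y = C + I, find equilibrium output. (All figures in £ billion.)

Y = 6086

MPC = (5658.54 − 4442.55)/(9306 − 7245) = 1215.99/2061 = 0.59
a = 4442.55 − 0.59(7245) = 168
Equilibrium: Y = 168 + 0.59Y + 2327.26
0.41Y = 2495.26, so Y = 2495.26/0.41 = 6086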